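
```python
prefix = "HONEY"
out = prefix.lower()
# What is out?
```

Trace (tracking out):
prefix = 'HONEY'  # -> prefix = 'HONEY'
out = prefix.lower()  # -> out = 'honey'

Answer: 'honey'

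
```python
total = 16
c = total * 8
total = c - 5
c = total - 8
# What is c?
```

Answer: 115

Derivation:
Trace (tracking c):
total = 16  # -> total = 16
c = total * 8  # -> c = 128
total = c - 5  # -> total = 123
c = total - 8  # -> c = 115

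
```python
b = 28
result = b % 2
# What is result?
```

Answer: 0

Derivation:
Trace (tracking result):
b = 28  # -> b = 28
result = b % 2  # -> result = 0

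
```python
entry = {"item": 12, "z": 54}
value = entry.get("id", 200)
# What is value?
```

Answer: 200

Derivation:
Trace (tracking value):
entry = {'item': 12, 'z': 54}  # -> entry = {'item': 12, 'z': 54}
value = entry.get('id', 200)  # -> value = 200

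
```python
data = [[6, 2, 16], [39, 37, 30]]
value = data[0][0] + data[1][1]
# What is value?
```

Answer: 43

Derivation:
Trace (tracking value):
data = [[6, 2, 16], [39, 37, 30]]  # -> data = [[6, 2, 16], [39, 37, 30]]
value = data[0][0] + data[1][1]  # -> value = 43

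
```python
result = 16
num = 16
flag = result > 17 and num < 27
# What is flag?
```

Trace (tracking flag):
result = 16  # -> result = 16
num = 16  # -> num = 16
flag = result > 17 and num < 27  # -> flag = False

Answer: False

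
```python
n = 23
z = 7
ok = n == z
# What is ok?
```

Trace (tracking ok):
n = 23  # -> n = 23
z = 7  # -> z = 7
ok = n == z  # -> ok = False

Answer: False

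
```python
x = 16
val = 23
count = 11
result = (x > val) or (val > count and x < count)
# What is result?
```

Trace (tracking result):
x = 16  # -> x = 16
val = 23  # -> val = 23
count = 11  # -> count = 11
result = x > val or (val > count and x < count)  # -> result = False

Answer: False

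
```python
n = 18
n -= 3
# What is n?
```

Answer: 15

Derivation:
Trace (tracking n):
n = 18  # -> n = 18
n -= 3  # -> n = 15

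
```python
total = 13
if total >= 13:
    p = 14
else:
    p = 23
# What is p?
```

Answer: 14

Derivation:
Trace (tracking p):
total = 13  # -> total = 13
if total >= 13:  # condition is True
    p = 14  # -> p = 14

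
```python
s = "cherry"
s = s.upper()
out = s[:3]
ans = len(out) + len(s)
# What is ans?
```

Answer: 9

Derivation:
Trace (tracking ans):
s = 'cherry'  # -> s = 'cherry'
s = s.upper()  # -> s = 'CHERRY'
out = s[:3]  # -> out = 'CHE'
ans = len(out) + len(s)  # -> ans = 9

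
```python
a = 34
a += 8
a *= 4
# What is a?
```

Trace (tracking a):
a = 34  # -> a = 34
a += 8  # -> a = 42
a *= 4  # -> a = 168

Answer: 168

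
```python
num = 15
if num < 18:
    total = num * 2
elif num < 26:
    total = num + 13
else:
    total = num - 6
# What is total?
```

Trace (tracking total):
num = 15  # -> num = 15
if num < 18:  # condition is True
    total = num * 2  # -> total = 30

Answer: 30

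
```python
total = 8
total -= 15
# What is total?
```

Answer: -7

Derivation:
Trace (tracking total):
total = 8  # -> total = 8
total -= 15  # -> total = -7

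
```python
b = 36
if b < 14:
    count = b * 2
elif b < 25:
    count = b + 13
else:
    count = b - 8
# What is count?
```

Answer: 28

Derivation:
Trace (tracking count):
b = 36  # -> b = 36
if b < 14:  # condition is False
elif b < 25:  # condition is False
else:
    count = b - 8  # -> count = 28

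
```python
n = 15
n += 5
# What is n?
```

Trace (tracking n):
n = 15  # -> n = 15
n += 5  # -> n = 20

Answer: 20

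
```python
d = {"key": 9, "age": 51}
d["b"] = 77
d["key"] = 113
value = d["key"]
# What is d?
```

Answer: {'key': 113, 'age': 51, 'b': 77}

Derivation:
Trace (tracking d):
d = {'key': 9, 'age': 51}  # -> d = {'key': 9, 'age': 51}
d['b'] = 77  # -> d = {'key': 9, 'age': 51, 'b': 77}
d['key'] = 113  # -> d = {'key': 113, 'age': 51, 'b': 77}
value = d['key']  # -> value = 113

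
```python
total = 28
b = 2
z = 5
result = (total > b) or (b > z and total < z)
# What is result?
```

Answer: True

Derivation:
Trace (tracking result):
total = 28  # -> total = 28
b = 2  # -> b = 2
z = 5  # -> z = 5
result = total > b or (b > z and total < z)  # -> result = True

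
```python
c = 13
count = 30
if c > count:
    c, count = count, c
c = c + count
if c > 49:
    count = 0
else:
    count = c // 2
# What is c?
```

Answer: 43

Derivation:
Trace (tracking c):
c = 13  # -> c = 13
count = 30  # -> count = 30
if c > count:  # condition is False
c = c + count  # -> c = 43
if c > 49:  # condition is False
else:
    count = c // 2  # -> count = 21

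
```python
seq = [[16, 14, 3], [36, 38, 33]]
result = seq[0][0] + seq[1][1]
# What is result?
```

Answer: 54

Derivation:
Trace (tracking result):
seq = [[16, 14, 3], [36, 38, 33]]  # -> seq = [[16, 14, 3], [36, 38, 33]]
result = seq[0][0] + seq[1][1]  # -> result = 54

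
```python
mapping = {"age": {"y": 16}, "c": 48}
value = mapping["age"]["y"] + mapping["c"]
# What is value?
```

Answer: 64

Derivation:
Trace (tracking value):
mapping = {'age': {'y': 16}, 'c': 48}  # -> mapping = {'age': {'y': 16}, 'c': 48}
value = mapping['age']['y'] + mapping['c']  # -> value = 64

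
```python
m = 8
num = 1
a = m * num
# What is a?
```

Trace (tracking a):
m = 8  # -> m = 8
num = 1  # -> num = 1
a = m * num  # -> a = 8

Answer: 8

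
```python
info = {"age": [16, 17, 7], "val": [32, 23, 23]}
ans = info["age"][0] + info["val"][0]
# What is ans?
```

Answer: 48

Derivation:
Trace (tracking ans):
info = {'age': [16, 17, 7], 'val': [32, 23, 23]}  # -> info = {'age': [16, 17, 7], 'val': [32, 23, 23]}
ans = info['age'][0] + info['val'][0]  # -> ans = 48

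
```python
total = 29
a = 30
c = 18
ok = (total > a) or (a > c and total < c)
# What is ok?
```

Trace (tracking ok):
total = 29  # -> total = 29
a = 30  # -> a = 30
c = 18  # -> c = 18
ok = total > a or (a > c and total < c)  # -> ok = False

Answer: False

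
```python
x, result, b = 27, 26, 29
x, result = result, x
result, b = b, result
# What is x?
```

Trace (tracking x):
x, result, b = (27, 26, 29)  # -> x = 27, result = 26, b = 29
x, result = (result, x)  # -> x = 26, result = 27
result, b = (b, result)  # -> result = 29, b = 27

Answer: 26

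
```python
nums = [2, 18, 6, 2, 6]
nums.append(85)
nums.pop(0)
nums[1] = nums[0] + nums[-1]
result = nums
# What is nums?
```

Trace (tracking nums):
nums = [2, 18, 6, 2, 6]  # -> nums = [2, 18, 6, 2, 6]
nums.append(85)  # -> nums = [2, 18, 6, 2, 6, 85]
nums.pop(0)  # -> nums = [18, 6, 2, 6, 85]
nums[1] = nums[0] + nums[-1]  # -> nums = [18, 103, 2, 6, 85]
result = nums  # -> result = [18, 103, 2, 6, 85]

Answer: [18, 103, 2, 6, 85]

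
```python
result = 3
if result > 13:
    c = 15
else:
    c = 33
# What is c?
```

Answer: 33

Derivation:
Trace (tracking c):
result = 3  # -> result = 3
if result > 13:  # condition is False
else:
    c = 33  # -> c = 33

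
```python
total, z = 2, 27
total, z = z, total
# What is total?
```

Answer: 27

Derivation:
Trace (tracking total):
total, z = (2, 27)  # -> total = 2, z = 27
total, z = (z, total)  # -> total = 27, z = 2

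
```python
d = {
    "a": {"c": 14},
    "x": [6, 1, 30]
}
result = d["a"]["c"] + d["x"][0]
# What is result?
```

Trace (tracking result):
d = {'a': {'c': 14}, 'x': [6, 1, 30]}  # -> d = {'a': {'c': 14}, 'x': [6, 1, 30]}
result = d['a']['c'] + d['x'][0]  # -> result = 20

Answer: 20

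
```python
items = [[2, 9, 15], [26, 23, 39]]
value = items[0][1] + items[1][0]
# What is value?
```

Answer: 35

Derivation:
Trace (tracking value):
items = [[2, 9, 15], [26, 23, 39]]  # -> items = [[2, 9, 15], [26, 23, 39]]
value = items[0][1] + items[1][0]  # -> value = 35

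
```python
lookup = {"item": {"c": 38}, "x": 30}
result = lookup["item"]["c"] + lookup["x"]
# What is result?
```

Trace (tracking result):
lookup = {'item': {'c': 38}, 'x': 30}  # -> lookup = {'item': {'c': 38}, 'x': 30}
result = lookup['item']['c'] + lookup['x']  # -> result = 68

Answer: 68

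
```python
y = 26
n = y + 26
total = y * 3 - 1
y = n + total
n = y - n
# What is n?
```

Trace (tracking n):
y = 26  # -> y = 26
n = y + 26  # -> n = 52
total = y * 3 - 1  # -> total = 77
y = n + total  # -> y = 129
n = y - n  # -> n = 77

Answer: 77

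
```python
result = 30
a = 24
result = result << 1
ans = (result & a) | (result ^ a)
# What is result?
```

Trace (tracking result):
result = 30  # -> result = 30
a = 24  # -> a = 24
result = result << 1  # -> result = 60
ans = result & a | result ^ a  # -> ans = 60

Answer: 60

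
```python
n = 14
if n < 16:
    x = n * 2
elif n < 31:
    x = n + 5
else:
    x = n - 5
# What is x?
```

Answer: 28

Derivation:
Trace (tracking x):
n = 14  # -> n = 14
if n < 16:  # condition is True
    x = n * 2  # -> x = 28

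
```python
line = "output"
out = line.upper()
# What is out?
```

Trace (tracking out):
line = 'output'  # -> line = 'output'
out = line.upper()  # -> out = 'OUTPUT'

Answer: 'OUTPUT'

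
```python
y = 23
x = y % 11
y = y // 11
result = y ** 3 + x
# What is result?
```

Trace (tracking result):
y = 23  # -> y = 23
x = y % 11  # -> x = 1
y = y // 11  # -> y = 2
result = y ** 3 + x  # -> result = 9

Answer: 9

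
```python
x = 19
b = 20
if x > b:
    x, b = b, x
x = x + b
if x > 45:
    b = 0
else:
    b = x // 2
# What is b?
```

Answer: 19

Derivation:
Trace (tracking b):
x = 19  # -> x = 19
b = 20  # -> b = 20
if x > b:  # condition is False
x = x + b  # -> x = 39
if x > 45:  # condition is False
else:
    b = x // 2  # -> b = 19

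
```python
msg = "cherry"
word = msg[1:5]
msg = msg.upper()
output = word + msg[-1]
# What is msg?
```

Trace (tracking msg):
msg = 'cherry'  # -> msg = 'cherry'
word = msg[1:5]  # -> word = 'herr'
msg = msg.upper()  # -> msg = 'CHERRY'
output = word + msg[-1]  # -> output = 'herrY'

Answer: 'CHERRY'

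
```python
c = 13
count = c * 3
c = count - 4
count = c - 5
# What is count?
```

Trace (tracking count):
c = 13  # -> c = 13
count = c * 3  # -> count = 39
c = count - 4  # -> c = 35
count = c - 5  # -> count = 30

Answer: 30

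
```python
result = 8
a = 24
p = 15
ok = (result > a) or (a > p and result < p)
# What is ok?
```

Answer: True

Derivation:
Trace (tracking ok):
result = 8  # -> result = 8
a = 24  # -> a = 24
p = 15  # -> p = 15
ok = result > a or (a > p and result < p)  # -> ok = True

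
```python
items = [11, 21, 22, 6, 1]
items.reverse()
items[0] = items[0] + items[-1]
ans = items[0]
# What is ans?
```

Trace (tracking ans):
items = [11, 21, 22, 6, 1]  # -> items = [11, 21, 22, 6, 1]
items.reverse()  # -> items = [1, 6, 22, 21, 11]
items[0] = items[0] + items[-1]  # -> items = [12, 6, 22, 21, 11]
ans = items[0]  # -> ans = 12

Answer: 12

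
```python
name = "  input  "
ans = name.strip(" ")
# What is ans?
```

Answer: 'input'

Derivation:
Trace (tracking ans):
name = '  input  '  # -> name = '  input  '
ans = name.strip(' ')  # -> ans = 'input'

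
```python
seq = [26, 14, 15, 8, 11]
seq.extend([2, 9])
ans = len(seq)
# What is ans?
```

Answer: 7

Derivation:
Trace (tracking ans):
seq = [26, 14, 15, 8, 11]  # -> seq = [26, 14, 15, 8, 11]
seq.extend([2, 9])  # -> seq = [26, 14, 15, 8, 11, 2, 9]
ans = len(seq)  # -> ans = 7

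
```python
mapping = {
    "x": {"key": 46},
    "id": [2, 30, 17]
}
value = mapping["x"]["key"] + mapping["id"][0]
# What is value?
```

Answer: 48

Derivation:
Trace (tracking value):
mapping = {'x': {'key': 46}, 'id': [2, 30, 17]}  # -> mapping = {'x': {'key': 46}, 'id': [2, 30, 17]}
value = mapping['x']['key'] + mapping['id'][0]  # -> value = 48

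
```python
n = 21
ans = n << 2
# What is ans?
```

Answer: 84

Derivation:
Trace (tracking ans):
n = 21  # -> n = 21
ans = n << 2  # -> ans = 84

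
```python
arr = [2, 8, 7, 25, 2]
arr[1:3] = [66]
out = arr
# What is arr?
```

Trace (tracking arr):
arr = [2, 8, 7, 25, 2]  # -> arr = [2, 8, 7, 25, 2]
arr[1:3] = [66]  # -> arr = [2, 66, 25, 2]
out = arr  # -> out = [2, 66, 25, 2]

Answer: [2, 66, 25, 2]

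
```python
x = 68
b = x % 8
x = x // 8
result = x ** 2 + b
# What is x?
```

Answer: 8

Derivation:
Trace (tracking x):
x = 68  # -> x = 68
b = x % 8  # -> b = 4
x = x // 8  # -> x = 8
result = x ** 2 + b  # -> result = 68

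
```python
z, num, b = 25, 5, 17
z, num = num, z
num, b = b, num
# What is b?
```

Trace (tracking b):
z, num, b = (25, 5, 17)  # -> z = 25, num = 5, b = 17
z, num = (num, z)  # -> z = 5, num = 25
num, b = (b, num)  # -> num = 17, b = 25

Answer: 25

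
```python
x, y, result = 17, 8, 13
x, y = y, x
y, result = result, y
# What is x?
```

Answer: 8

Derivation:
Trace (tracking x):
x, y, result = (17, 8, 13)  # -> x = 17, y = 8, result = 13
x, y = (y, x)  # -> x = 8, y = 17
y, result = (result, y)  # -> y = 13, result = 17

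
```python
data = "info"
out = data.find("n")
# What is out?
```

Answer: 1

Derivation:
Trace (tracking out):
data = 'info'  # -> data = 'info'
out = data.find('n')  # -> out = 1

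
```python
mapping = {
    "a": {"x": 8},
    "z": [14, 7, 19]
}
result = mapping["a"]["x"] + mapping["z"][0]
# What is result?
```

Trace (tracking result):
mapping = {'a': {'x': 8}, 'z': [14, 7, 19]}  # -> mapping = {'a': {'x': 8}, 'z': [14, 7, 19]}
result = mapping['a']['x'] + mapping['z'][0]  # -> result = 22

Answer: 22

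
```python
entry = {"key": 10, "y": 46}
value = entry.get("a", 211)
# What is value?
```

Answer: 211

Derivation:
Trace (tracking value):
entry = {'key': 10, 'y': 46}  # -> entry = {'key': 10, 'y': 46}
value = entry.get('a', 211)  # -> value = 211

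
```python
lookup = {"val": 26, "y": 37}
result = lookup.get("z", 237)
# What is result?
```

Trace (tracking result):
lookup = {'val': 26, 'y': 37}  # -> lookup = {'val': 26, 'y': 37}
result = lookup.get('z', 237)  # -> result = 237

Answer: 237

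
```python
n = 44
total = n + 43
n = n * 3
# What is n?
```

Answer: 132

Derivation:
Trace (tracking n):
n = 44  # -> n = 44
total = n + 43  # -> total = 87
n = n * 3  # -> n = 132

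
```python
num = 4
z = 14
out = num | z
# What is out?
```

Answer: 14

Derivation:
Trace (tracking out):
num = 4  # -> num = 4
z = 14  # -> z = 14
out = num | z  # -> out = 14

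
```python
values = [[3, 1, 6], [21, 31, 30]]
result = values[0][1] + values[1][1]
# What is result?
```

Answer: 32

Derivation:
Trace (tracking result):
values = [[3, 1, 6], [21, 31, 30]]  # -> values = [[3, 1, 6], [21, 31, 30]]
result = values[0][1] + values[1][1]  # -> result = 32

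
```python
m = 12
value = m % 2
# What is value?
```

Trace (tracking value):
m = 12  # -> m = 12
value = m % 2  # -> value = 0

Answer: 0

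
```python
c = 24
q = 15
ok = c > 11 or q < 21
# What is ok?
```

Trace (tracking ok):
c = 24  # -> c = 24
q = 15  # -> q = 15
ok = c > 11 or q < 21  # -> ok = True

Answer: True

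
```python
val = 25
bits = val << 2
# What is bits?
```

Answer: 100

Derivation:
Trace (tracking bits):
val = 25  # -> val = 25
bits = val << 2  # -> bits = 100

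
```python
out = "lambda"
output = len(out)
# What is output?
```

Answer: 6

Derivation:
Trace (tracking output):
out = 'lambda'  # -> out = 'lambda'
output = len(out)  # -> output = 6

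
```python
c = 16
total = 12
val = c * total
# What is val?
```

Trace (tracking val):
c = 16  # -> c = 16
total = 12  # -> total = 12
val = c * total  # -> val = 192

Answer: 192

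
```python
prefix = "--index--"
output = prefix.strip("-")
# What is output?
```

Answer: 'index'

Derivation:
Trace (tracking output):
prefix = '--index--'  # -> prefix = '--index--'
output = prefix.strip('-')  # -> output = 'index'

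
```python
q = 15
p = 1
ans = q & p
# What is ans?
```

Answer: 1

Derivation:
Trace (tracking ans):
q = 15  # -> q = 15
p = 1  # -> p = 1
ans = q & p  # -> ans = 1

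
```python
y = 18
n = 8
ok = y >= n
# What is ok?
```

Trace (tracking ok):
y = 18  # -> y = 18
n = 8  # -> n = 8
ok = y >= n  # -> ok = True

Answer: True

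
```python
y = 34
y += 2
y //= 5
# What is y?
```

Answer: 7

Derivation:
Trace (tracking y):
y = 34  # -> y = 34
y += 2  # -> y = 36
y //= 5  # -> y = 7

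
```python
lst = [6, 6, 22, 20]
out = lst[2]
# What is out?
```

Answer: 22

Derivation:
Trace (tracking out):
lst = [6, 6, 22, 20]  # -> lst = [6, 6, 22, 20]
out = lst[2]  # -> out = 22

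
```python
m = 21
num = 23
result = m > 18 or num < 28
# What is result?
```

Answer: True

Derivation:
Trace (tracking result):
m = 21  # -> m = 21
num = 23  # -> num = 23
result = m > 18 or num < 28  # -> result = True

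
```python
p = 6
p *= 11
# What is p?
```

Trace (tracking p):
p = 6  # -> p = 6
p *= 11  # -> p = 66

Answer: 66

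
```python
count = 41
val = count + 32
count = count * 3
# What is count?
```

Trace (tracking count):
count = 41  # -> count = 41
val = count + 32  # -> val = 73
count = count * 3  # -> count = 123

Answer: 123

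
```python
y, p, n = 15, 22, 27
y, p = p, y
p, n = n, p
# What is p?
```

Trace (tracking p):
y, p, n = (15, 22, 27)  # -> y = 15, p = 22, n = 27
y, p = (p, y)  # -> y = 22, p = 15
p, n = (n, p)  # -> p = 27, n = 15

Answer: 27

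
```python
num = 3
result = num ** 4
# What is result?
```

Answer: 81

Derivation:
Trace (tracking result):
num = 3  # -> num = 3
result = num ** 4  # -> result = 81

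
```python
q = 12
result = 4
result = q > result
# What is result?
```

Answer: True

Derivation:
Trace (tracking result):
q = 12  # -> q = 12
result = 4  # -> result = 4
result = q > result  # -> result = True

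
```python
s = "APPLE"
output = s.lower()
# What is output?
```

Answer: 'apple'

Derivation:
Trace (tracking output):
s = 'APPLE'  # -> s = 'APPLE'
output = s.lower()  # -> output = 'apple'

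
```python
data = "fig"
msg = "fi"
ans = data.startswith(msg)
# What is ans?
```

Trace (tracking ans):
data = 'fig'  # -> data = 'fig'
msg = 'fi'  # -> msg = 'fi'
ans = data.startswith(msg)  # -> ans = True

Answer: True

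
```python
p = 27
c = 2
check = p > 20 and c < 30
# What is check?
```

Answer: True

Derivation:
Trace (tracking check):
p = 27  # -> p = 27
c = 2  # -> c = 2
check = p > 20 and c < 30  # -> check = True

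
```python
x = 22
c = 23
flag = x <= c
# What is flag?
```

Trace (tracking flag):
x = 22  # -> x = 22
c = 23  # -> c = 23
flag = x <= c  # -> flag = True

Answer: True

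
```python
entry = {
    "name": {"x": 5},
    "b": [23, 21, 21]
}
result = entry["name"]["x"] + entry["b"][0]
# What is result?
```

Answer: 28

Derivation:
Trace (tracking result):
entry = {'name': {'x': 5}, 'b': [23, 21, 21]}  # -> entry = {'name': {'x': 5}, 'b': [23, 21, 21]}
result = entry['name']['x'] + entry['b'][0]  # -> result = 28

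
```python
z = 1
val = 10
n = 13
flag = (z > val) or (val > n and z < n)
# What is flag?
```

Trace (tracking flag):
z = 1  # -> z = 1
val = 10  # -> val = 10
n = 13  # -> n = 13
flag = z > val or (val > n and z < n)  # -> flag = False

Answer: False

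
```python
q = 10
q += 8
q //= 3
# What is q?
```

Trace (tracking q):
q = 10  # -> q = 10
q += 8  # -> q = 18
q //= 3  # -> q = 6

Answer: 6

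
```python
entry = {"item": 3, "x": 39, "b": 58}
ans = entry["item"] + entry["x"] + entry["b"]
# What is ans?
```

Answer: 100

Derivation:
Trace (tracking ans):
entry = {'item': 3, 'x': 39, 'b': 58}  # -> entry = {'item': 3, 'x': 39, 'b': 58}
ans = entry['item'] + entry['x'] + entry['b']  # -> ans = 100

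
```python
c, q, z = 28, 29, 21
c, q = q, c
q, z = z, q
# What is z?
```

Trace (tracking z):
c, q, z = (28, 29, 21)  # -> c = 28, q = 29, z = 21
c, q = (q, c)  # -> c = 29, q = 28
q, z = (z, q)  # -> q = 21, z = 28

Answer: 28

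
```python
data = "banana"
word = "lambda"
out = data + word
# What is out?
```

Trace (tracking out):
data = 'banana'  # -> data = 'banana'
word = 'lambda'  # -> word = 'lambda'
out = data + word  # -> out = 'bananalambda'

Answer: 'bananalambda'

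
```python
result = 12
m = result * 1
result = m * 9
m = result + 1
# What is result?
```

Trace (tracking result):
result = 12  # -> result = 12
m = result * 1  # -> m = 12
result = m * 9  # -> result = 108
m = result + 1  # -> m = 109

Answer: 108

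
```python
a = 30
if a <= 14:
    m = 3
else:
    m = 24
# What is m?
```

Trace (tracking m):
a = 30  # -> a = 30
if a <= 14:  # condition is False
else:
    m = 24  # -> m = 24

Answer: 24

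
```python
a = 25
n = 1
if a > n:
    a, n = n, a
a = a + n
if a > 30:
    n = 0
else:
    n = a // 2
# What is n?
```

Answer: 13

Derivation:
Trace (tracking n):
a = 25  # -> a = 25
n = 1  # -> n = 1
if a > n:  # condition is True
    a, n = (n, a)  # -> a = 1, n = 25
a = a + n  # -> a = 26
if a > 30:  # condition is False
else:
    n = a // 2  # -> n = 13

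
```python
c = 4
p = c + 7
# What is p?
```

Trace (tracking p):
c = 4  # -> c = 4
p = c + 7  # -> p = 11

Answer: 11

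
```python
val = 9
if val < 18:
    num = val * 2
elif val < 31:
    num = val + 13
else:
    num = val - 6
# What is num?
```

Answer: 18

Derivation:
Trace (tracking num):
val = 9  # -> val = 9
if val < 18:  # condition is True
    num = val * 2  # -> num = 18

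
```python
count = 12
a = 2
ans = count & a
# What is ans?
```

Trace (tracking ans):
count = 12  # -> count = 12
a = 2  # -> a = 2
ans = count & a  # -> ans = 0

Answer: 0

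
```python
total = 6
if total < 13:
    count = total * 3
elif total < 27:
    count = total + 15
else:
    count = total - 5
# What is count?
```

Answer: 18

Derivation:
Trace (tracking count):
total = 6  # -> total = 6
if total < 13:  # condition is True
    count = total * 3  # -> count = 18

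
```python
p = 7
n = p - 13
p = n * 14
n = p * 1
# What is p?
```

Trace (tracking p):
p = 7  # -> p = 7
n = p - 13  # -> n = -6
p = n * 14  # -> p = -84
n = p * 1  # -> n = -84

Answer: -84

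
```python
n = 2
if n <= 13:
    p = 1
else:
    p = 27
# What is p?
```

Trace (tracking p):
n = 2  # -> n = 2
if n <= 13:  # condition is True
    p = 1  # -> p = 1

Answer: 1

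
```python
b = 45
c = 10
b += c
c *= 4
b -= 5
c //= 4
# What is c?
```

Answer: 10

Derivation:
Trace (tracking c):
b = 45  # -> b = 45
c = 10  # -> c = 10
b += c  # -> b = 55
c *= 4  # -> c = 40
b -= 5  # -> b = 50
c //= 4  # -> c = 10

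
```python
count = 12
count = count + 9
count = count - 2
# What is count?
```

Answer: 19

Derivation:
Trace (tracking count):
count = 12  # -> count = 12
count = count + 9  # -> count = 21
count = count - 2  # -> count = 19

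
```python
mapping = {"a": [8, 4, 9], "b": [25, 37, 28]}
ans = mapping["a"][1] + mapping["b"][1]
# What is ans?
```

Answer: 41

Derivation:
Trace (tracking ans):
mapping = {'a': [8, 4, 9], 'b': [25, 37, 28]}  # -> mapping = {'a': [8, 4, 9], 'b': [25, 37, 28]}
ans = mapping['a'][1] + mapping['b'][1]  # -> ans = 41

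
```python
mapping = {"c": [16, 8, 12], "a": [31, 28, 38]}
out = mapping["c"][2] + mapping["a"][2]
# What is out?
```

Trace (tracking out):
mapping = {'c': [16, 8, 12], 'a': [31, 28, 38]}  # -> mapping = {'c': [16, 8, 12], 'a': [31, 28, 38]}
out = mapping['c'][2] + mapping['a'][2]  # -> out = 50

Answer: 50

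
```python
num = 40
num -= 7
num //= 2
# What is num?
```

Trace (tracking num):
num = 40  # -> num = 40
num -= 7  # -> num = 33
num //= 2  # -> num = 16

Answer: 16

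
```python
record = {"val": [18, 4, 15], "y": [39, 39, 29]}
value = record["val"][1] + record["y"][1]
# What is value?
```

Trace (tracking value):
record = {'val': [18, 4, 15], 'y': [39, 39, 29]}  # -> record = {'val': [18, 4, 15], 'y': [39, 39, 29]}
value = record['val'][1] + record['y'][1]  # -> value = 43

Answer: 43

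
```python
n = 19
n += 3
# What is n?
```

Trace (tracking n):
n = 19  # -> n = 19
n += 3  # -> n = 22

Answer: 22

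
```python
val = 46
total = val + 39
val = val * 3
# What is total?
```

Answer: 85

Derivation:
Trace (tracking total):
val = 46  # -> val = 46
total = val + 39  # -> total = 85
val = val * 3  # -> val = 138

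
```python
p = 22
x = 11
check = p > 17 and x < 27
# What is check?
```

Trace (tracking check):
p = 22  # -> p = 22
x = 11  # -> x = 11
check = p > 17 and x < 27  # -> check = True

Answer: True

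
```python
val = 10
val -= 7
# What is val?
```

Answer: 3

Derivation:
Trace (tracking val):
val = 10  # -> val = 10
val -= 7  # -> val = 3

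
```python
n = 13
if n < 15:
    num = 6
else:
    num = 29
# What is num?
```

Trace (tracking num):
n = 13  # -> n = 13
if n < 15:  # condition is True
    num = 6  # -> num = 6

Answer: 6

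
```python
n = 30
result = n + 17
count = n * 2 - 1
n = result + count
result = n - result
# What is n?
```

Trace (tracking n):
n = 30  # -> n = 30
result = n + 17  # -> result = 47
count = n * 2 - 1  # -> count = 59
n = result + count  # -> n = 106
result = n - result  # -> result = 59

Answer: 106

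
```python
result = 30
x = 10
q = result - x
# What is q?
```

Answer: 20

Derivation:
Trace (tracking q):
result = 30  # -> result = 30
x = 10  # -> x = 10
q = result - x  # -> q = 20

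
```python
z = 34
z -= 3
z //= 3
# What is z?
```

Answer: 10

Derivation:
Trace (tracking z):
z = 34  # -> z = 34
z -= 3  # -> z = 31
z //= 3  # -> z = 10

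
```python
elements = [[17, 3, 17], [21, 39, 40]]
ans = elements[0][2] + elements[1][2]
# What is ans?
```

Trace (tracking ans):
elements = [[17, 3, 17], [21, 39, 40]]  # -> elements = [[17, 3, 17], [21, 39, 40]]
ans = elements[0][2] + elements[1][2]  # -> ans = 57

Answer: 57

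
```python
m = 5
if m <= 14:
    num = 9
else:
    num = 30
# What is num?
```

Trace (tracking num):
m = 5  # -> m = 5
if m <= 14:  # condition is True
    num = 9  # -> num = 9

Answer: 9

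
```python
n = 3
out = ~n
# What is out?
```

Trace (tracking out):
n = 3  # -> n = 3
out = ~n  # -> out = -4

Answer: -4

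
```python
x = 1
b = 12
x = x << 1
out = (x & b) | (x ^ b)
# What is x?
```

Answer: 2

Derivation:
Trace (tracking x):
x = 1  # -> x = 1
b = 12  # -> b = 12
x = x << 1  # -> x = 2
out = x & b | x ^ b  # -> out = 14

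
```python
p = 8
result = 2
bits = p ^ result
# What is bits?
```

Trace (tracking bits):
p = 8  # -> p = 8
result = 2  # -> result = 2
bits = p ^ result  # -> bits = 10

Answer: 10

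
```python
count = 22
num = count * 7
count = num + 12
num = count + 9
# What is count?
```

Trace (tracking count):
count = 22  # -> count = 22
num = count * 7  # -> num = 154
count = num + 12  # -> count = 166
num = count + 9  # -> num = 175

Answer: 166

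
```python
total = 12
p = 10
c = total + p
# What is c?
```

Answer: 22

Derivation:
Trace (tracking c):
total = 12  # -> total = 12
p = 10  # -> p = 10
c = total + p  # -> c = 22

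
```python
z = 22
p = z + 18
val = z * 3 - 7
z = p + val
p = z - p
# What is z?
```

Answer: 99

Derivation:
Trace (tracking z):
z = 22  # -> z = 22
p = z + 18  # -> p = 40
val = z * 3 - 7  # -> val = 59
z = p + val  # -> z = 99
p = z - p  # -> p = 59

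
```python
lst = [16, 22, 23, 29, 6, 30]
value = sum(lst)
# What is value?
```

Trace (tracking value):
lst = [16, 22, 23, 29, 6, 30]  # -> lst = [16, 22, 23, 29, 6, 30]
value = sum(lst)  # -> value = 126

Answer: 126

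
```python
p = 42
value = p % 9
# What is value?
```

Trace (tracking value):
p = 42  # -> p = 42
value = p % 9  # -> value = 6

Answer: 6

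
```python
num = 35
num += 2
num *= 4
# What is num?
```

Trace (tracking num):
num = 35  # -> num = 35
num += 2  # -> num = 37
num *= 4  # -> num = 148

Answer: 148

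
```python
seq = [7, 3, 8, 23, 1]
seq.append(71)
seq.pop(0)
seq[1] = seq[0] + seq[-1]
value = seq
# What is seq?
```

Answer: [3, 74, 23, 1, 71]

Derivation:
Trace (tracking seq):
seq = [7, 3, 8, 23, 1]  # -> seq = [7, 3, 8, 23, 1]
seq.append(71)  # -> seq = [7, 3, 8, 23, 1, 71]
seq.pop(0)  # -> seq = [3, 8, 23, 1, 71]
seq[1] = seq[0] + seq[-1]  # -> seq = [3, 74, 23, 1, 71]
value = seq  # -> value = [3, 74, 23, 1, 71]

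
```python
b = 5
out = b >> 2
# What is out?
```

Trace (tracking out):
b = 5  # -> b = 5
out = b >> 2  # -> out = 1

Answer: 1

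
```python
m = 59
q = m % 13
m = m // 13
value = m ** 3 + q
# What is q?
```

Trace (tracking q):
m = 59  # -> m = 59
q = m % 13  # -> q = 7
m = m // 13  # -> m = 4
value = m ** 3 + q  # -> value = 71

Answer: 7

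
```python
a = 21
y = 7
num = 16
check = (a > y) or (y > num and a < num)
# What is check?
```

Answer: True

Derivation:
Trace (tracking check):
a = 21  # -> a = 21
y = 7  # -> y = 7
num = 16  # -> num = 16
check = a > y or (y > num and a < num)  # -> check = True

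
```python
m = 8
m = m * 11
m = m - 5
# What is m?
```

Trace (tracking m):
m = 8  # -> m = 8
m = m * 11  # -> m = 88
m = m - 5  # -> m = 83

Answer: 83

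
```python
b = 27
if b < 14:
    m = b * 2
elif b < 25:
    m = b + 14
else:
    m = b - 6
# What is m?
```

Trace (tracking m):
b = 27  # -> b = 27
if b < 14:  # condition is False
elif b < 25:  # condition is False
else:
    m = b - 6  # -> m = 21

Answer: 21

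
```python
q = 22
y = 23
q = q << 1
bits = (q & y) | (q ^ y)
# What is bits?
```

Answer: 63

Derivation:
Trace (tracking bits):
q = 22  # -> q = 22
y = 23  # -> y = 23
q = q << 1  # -> q = 44
bits = q & y | q ^ y  # -> bits = 63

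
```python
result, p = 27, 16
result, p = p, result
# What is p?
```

Answer: 27

Derivation:
Trace (tracking p):
result, p = (27, 16)  # -> result = 27, p = 16
result, p = (p, result)  # -> result = 16, p = 27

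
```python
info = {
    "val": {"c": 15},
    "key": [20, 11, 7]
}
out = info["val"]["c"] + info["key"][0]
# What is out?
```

Trace (tracking out):
info = {'val': {'c': 15}, 'key': [20, 11, 7]}  # -> info = {'val': {'c': 15}, 'key': [20, 11, 7]}
out = info['val']['c'] + info['key'][0]  # -> out = 35

Answer: 35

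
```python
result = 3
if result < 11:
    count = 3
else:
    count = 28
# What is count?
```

Trace (tracking count):
result = 3  # -> result = 3
if result < 11:  # condition is True
    count = 3  # -> count = 3

Answer: 3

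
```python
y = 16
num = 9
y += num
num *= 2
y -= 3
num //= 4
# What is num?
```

Answer: 4

Derivation:
Trace (tracking num):
y = 16  # -> y = 16
num = 9  # -> num = 9
y += num  # -> y = 25
num *= 2  # -> num = 18
y -= 3  # -> y = 22
num //= 4  # -> num = 4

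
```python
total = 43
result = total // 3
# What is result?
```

Answer: 14

Derivation:
Trace (tracking result):
total = 43  # -> total = 43
result = total // 3  # -> result = 14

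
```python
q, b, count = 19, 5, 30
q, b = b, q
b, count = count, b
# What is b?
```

Trace (tracking b):
q, b, count = (19, 5, 30)  # -> q = 19, b = 5, count = 30
q, b = (b, q)  # -> q = 5, b = 19
b, count = (count, b)  # -> b = 30, count = 19

Answer: 30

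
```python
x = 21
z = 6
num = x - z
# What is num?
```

Trace (tracking num):
x = 21  # -> x = 21
z = 6  # -> z = 6
num = x - z  # -> num = 15

Answer: 15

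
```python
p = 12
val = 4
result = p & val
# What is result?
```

Trace (tracking result):
p = 12  # -> p = 12
val = 4  # -> val = 4
result = p & val  # -> result = 4

Answer: 4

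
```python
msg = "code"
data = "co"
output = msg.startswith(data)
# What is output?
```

Trace (tracking output):
msg = 'code'  # -> msg = 'code'
data = 'co'  # -> data = 'co'
output = msg.startswith(data)  # -> output = True

Answer: True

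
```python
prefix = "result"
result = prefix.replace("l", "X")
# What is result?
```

Answer: 'resuXt'

Derivation:
Trace (tracking result):
prefix = 'result'  # -> prefix = 'result'
result = prefix.replace('l', 'X')  # -> result = 'resuXt'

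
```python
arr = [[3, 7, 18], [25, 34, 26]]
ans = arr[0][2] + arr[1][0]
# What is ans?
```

Trace (tracking ans):
arr = [[3, 7, 18], [25, 34, 26]]  # -> arr = [[3, 7, 18], [25, 34, 26]]
ans = arr[0][2] + arr[1][0]  # -> ans = 43

Answer: 43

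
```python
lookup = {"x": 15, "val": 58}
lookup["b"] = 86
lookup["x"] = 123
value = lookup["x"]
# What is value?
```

Trace (tracking value):
lookup = {'x': 15, 'val': 58}  # -> lookup = {'x': 15, 'val': 58}
lookup['b'] = 86  # -> lookup = {'x': 15, 'val': 58, 'b': 86}
lookup['x'] = 123  # -> lookup = {'x': 123, 'val': 58, 'b': 86}
value = lookup['x']  # -> value = 123

Answer: 123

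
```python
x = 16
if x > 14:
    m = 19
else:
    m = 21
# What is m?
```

Trace (tracking m):
x = 16  # -> x = 16
if x > 14:  # condition is True
    m = 19  # -> m = 19

Answer: 19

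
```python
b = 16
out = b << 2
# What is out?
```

Answer: 64

Derivation:
Trace (tracking out):
b = 16  # -> b = 16
out = b << 2  # -> out = 64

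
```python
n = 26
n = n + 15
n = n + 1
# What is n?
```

Trace (tracking n):
n = 26  # -> n = 26
n = n + 15  # -> n = 41
n = n + 1  # -> n = 42

Answer: 42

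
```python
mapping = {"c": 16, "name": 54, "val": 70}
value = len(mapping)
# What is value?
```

Trace (tracking value):
mapping = {'c': 16, 'name': 54, 'val': 70}  # -> mapping = {'c': 16, 'name': 54, 'val': 70}
value = len(mapping)  # -> value = 3

Answer: 3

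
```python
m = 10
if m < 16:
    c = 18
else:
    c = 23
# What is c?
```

Answer: 18

Derivation:
Trace (tracking c):
m = 10  # -> m = 10
if m < 16:  # condition is True
    c = 18  # -> c = 18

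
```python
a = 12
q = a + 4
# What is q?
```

Trace (tracking q):
a = 12  # -> a = 12
q = a + 4  # -> q = 16

Answer: 16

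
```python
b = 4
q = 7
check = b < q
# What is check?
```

Trace (tracking check):
b = 4  # -> b = 4
q = 7  # -> q = 7
check = b < q  # -> check = True

Answer: True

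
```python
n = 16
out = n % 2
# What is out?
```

Answer: 0

Derivation:
Trace (tracking out):
n = 16  # -> n = 16
out = n % 2  # -> out = 0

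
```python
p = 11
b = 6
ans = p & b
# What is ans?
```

Trace (tracking ans):
p = 11  # -> p = 11
b = 6  # -> b = 6
ans = p & b  # -> ans = 2

Answer: 2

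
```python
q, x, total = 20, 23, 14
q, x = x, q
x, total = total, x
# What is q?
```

Trace (tracking q):
q, x, total = (20, 23, 14)  # -> q = 20, x = 23, total = 14
q, x = (x, q)  # -> q = 23, x = 20
x, total = (total, x)  # -> x = 14, total = 20

Answer: 23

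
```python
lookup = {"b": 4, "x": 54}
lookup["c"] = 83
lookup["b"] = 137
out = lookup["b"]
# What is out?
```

Trace (tracking out):
lookup = {'b': 4, 'x': 54}  # -> lookup = {'b': 4, 'x': 54}
lookup['c'] = 83  # -> lookup = {'b': 4, 'x': 54, 'c': 83}
lookup['b'] = 137  # -> lookup = {'b': 137, 'x': 54, 'c': 83}
out = lookup['b']  # -> out = 137

Answer: 137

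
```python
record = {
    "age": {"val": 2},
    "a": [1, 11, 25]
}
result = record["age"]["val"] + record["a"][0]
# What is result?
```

Trace (tracking result):
record = {'age': {'val': 2}, 'a': [1, 11, 25]}  # -> record = {'age': {'val': 2}, 'a': [1, 11, 25]}
result = record['age']['val'] + record['a'][0]  # -> result = 3

Answer: 3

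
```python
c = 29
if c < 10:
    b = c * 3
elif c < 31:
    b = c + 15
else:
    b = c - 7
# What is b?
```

Trace (tracking b):
c = 29  # -> c = 29
if c < 10:  # condition is False
elif c < 31:  # condition is True
    b = c + 15  # -> b = 44

Answer: 44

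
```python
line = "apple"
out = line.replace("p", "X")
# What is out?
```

Trace (tracking out):
line = 'apple'  # -> line = 'apple'
out = line.replace('p', 'X')  # -> out = 'aXXle'

Answer: 'aXXle'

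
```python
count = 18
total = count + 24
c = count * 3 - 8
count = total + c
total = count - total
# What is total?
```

Trace (tracking total):
count = 18  # -> count = 18
total = count + 24  # -> total = 42
c = count * 3 - 8  # -> c = 46
count = total + c  # -> count = 88
total = count - total  # -> total = 46

Answer: 46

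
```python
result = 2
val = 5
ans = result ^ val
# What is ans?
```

Trace (tracking ans):
result = 2  # -> result = 2
val = 5  # -> val = 5
ans = result ^ val  # -> ans = 7

Answer: 7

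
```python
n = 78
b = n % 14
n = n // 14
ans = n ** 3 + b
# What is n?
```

Answer: 5

Derivation:
Trace (tracking n):
n = 78  # -> n = 78
b = n % 14  # -> b = 8
n = n // 14  # -> n = 5
ans = n ** 3 + b  # -> ans = 133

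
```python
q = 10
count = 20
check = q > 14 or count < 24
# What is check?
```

Answer: True

Derivation:
Trace (tracking check):
q = 10  # -> q = 10
count = 20  # -> count = 20
check = q > 14 or count < 24  # -> check = True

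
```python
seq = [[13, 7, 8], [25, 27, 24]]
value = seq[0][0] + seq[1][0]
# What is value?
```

Trace (tracking value):
seq = [[13, 7, 8], [25, 27, 24]]  # -> seq = [[13, 7, 8], [25, 27, 24]]
value = seq[0][0] + seq[1][0]  # -> value = 38

Answer: 38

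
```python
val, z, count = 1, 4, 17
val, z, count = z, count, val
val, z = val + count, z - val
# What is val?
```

Trace (tracking val):
val, z, count = (1, 4, 17)  # -> val = 1, z = 4, count = 17
val, z, count = (z, count, val)  # -> val = 4, z = 17, count = 1
val, z = (val + count, z - val)  # -> val = 5, z = 13

Answer: 5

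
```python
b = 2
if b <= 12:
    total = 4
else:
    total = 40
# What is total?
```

Answer: 4

Derivation:
Trace (tracking total):
b = 2  # -> b = 2
if b <= 12:  # condition is True
    total = 4  # -> total = 4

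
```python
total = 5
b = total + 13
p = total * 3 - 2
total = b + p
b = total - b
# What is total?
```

Answer: 31

Derivation:
Trace (tracking total):
total = 5  # -> total = 5
b = total + 13  # -> b = 18
p = total * 3 - 2  # -> p = 13
total = b + p  # -> total = 31
b = total - b  # -> b = 13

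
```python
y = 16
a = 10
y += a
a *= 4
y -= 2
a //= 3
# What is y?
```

Answer: 24

Derivation:
Trace (tracking y):
y = 16  # -> y = 16
a = 10  # -> a = 10
y += a  # -> y = 26
a *= 4  # -> a = 40
y -= 2  # -> y = 24
a //= 3  # -> a = 13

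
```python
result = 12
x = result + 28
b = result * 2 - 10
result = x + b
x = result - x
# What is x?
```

Trace (tracking x):
result = 12  # -> result = 12
x = result + 28  # -> x = 40
b = result * 2 - 10  # -> b = 14
result = x + b  # -> result = 54
x = result - x  # -> x = 14

Answer: 14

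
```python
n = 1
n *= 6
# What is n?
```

Answer: 6

Derivation:
Trace (tracking n):
n = 1  # -> n = 1
n *= 6  # -> n = 6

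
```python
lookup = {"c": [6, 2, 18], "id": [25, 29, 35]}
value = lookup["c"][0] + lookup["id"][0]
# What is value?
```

Answer: 31

Derivation:
Trace (tracking value):
lookup = {'c': [6, 2, 18], 'id': [25, 29, 35]}  # -> lookup = {'c': [6, 2, 18], 'id': [25, 29, 35]}
value = lookup['c'][0] + lookup['id'][0]  # -> value = 31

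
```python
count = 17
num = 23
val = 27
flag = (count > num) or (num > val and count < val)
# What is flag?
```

Answer: False

Derivation:
Trace (tracking flag):
count = 17  # -> count = 17
num = 23  # -> num = 23
val = 27  # -> val = 27
flag = count > num or (num > val and count < val)  # -> flag = False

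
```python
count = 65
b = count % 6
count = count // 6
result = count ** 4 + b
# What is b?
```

Trace (tracking b):
count = 65  # -> count = 65
b = count % 6  # -> b = 5
count = count // 6  # -> count = 10
result = count ** 4 + b  # -> result = 10005

Answer: 5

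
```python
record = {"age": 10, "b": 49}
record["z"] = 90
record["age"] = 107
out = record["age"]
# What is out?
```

Answer: 107

Derivation:
Trace (tracking out):
record = {'age': 10, 'b': 49}  # -> record = {'age': 10, 'b': 49}
record['z'] = 90  # -> record = {'age': 10, 'b': 49, 'z': 90}
record['age'] = 107  # -> record = {'age': 107, 'b': 49, 'z': 90}
out = record['age']  # -> out = 107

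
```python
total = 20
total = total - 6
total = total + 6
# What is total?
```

Trace (tracking total):
total = 20  # -> total = 20
total = total - 6  # -> total = 14
total = total + 6  # -> total = 20

Answer: 20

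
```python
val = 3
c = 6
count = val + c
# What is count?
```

Trace (tracking count):
val = 3  # -> val = 3
c = 6  # -> c = 6
count = val + c  # -> count = 9

Answer: 9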